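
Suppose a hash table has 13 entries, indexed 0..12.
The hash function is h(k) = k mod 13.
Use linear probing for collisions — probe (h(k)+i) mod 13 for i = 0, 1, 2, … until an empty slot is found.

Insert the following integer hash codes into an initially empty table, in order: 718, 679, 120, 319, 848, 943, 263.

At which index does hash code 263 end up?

718 hashes to 3; slot 3 is free -> place at 3.
679 hashes to 3; 3 taken -> place at 4.
120 hashes to 3; 3,4 taken -> place at 5.
319 hashes to 7; slot 7 is free -> place at 7.
848 hashes to 3; 3,4,5 taken -> place at 6.
943 hashes to 7; 7 taken -> place at 8.
263 hashes to 3; 3,4,5,6,7,8 taken -> place at 9.
Table: [—, —, —, 718, 679, 120, 848, 319, 943, 263, —, —, —]

9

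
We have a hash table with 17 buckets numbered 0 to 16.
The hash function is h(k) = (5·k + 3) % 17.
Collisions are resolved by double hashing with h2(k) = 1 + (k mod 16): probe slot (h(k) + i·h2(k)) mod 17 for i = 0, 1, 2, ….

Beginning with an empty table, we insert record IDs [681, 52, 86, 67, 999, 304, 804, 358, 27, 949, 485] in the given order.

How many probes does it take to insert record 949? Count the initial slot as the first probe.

4

Insert 681: h=8, slot 8 empty -> index 8.
Insert 52: h=8, h2=5, slot 8 occupied -> index 13.
Insert 86: h=8, h2=7, slot 8 occupied -> index 15.
Insert 67: h=15, h2=4, slot 15 occupied -> index 2.
Insert 999: h=0, slot 0 empty -> index 0.
Insert 304: h=10, slot 10 empty -> index 10.
Insert 804: h=11, slot 11 empty -> index 11.
Insert 358: h=8, h2=7, slots 8,15 occupied -> index 5.
Insert 27: h=2, h2=12, slot 2 occupied -> index 14.
Insert 949: h=5, h2=6, slots 5,11,0 occupied -> index 6.
Insert 485: h=14, h2=6, slot 14 occupied -> index 3.
Table: [999, -, 67, 485, -, 358, 949, -, 681, -, 304, 804, -, 52, 27, 86, -]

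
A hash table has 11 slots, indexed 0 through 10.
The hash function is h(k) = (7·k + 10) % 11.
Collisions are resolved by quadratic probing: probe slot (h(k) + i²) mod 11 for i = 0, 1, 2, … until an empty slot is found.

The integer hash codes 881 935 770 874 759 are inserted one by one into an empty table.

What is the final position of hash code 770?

0

881: h=6 => slot 6
935: h=10 => slot 10
770: h=10, probe 10,0 => slot 0
874: h=1 => slot 1
759: h=10, probe 10,0,3 => slot 3
Table: [770, 874, ., 759, ., ., 881, ., ., ., 935]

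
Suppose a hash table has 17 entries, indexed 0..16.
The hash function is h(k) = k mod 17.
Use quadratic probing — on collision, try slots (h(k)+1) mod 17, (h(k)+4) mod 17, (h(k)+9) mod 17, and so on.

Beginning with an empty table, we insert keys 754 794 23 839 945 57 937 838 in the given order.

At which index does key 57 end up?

15

Insert 754: h=6, slot 6 empty -> index 6.
Insert 794: h=12, slot 12 empty -> index 12.
Insert 23: h=6, slot 6 occupied -> index 7.
Insert 839: h=6, slots 6,7 occupied -> index 10.
Insert 945: h=10, slot 10 occupied -> index 11.
Insert 57: h=6, slots 6,7,10 occupied -> index 15.
Insert 937: h=2, slot 2 empty -> index 2.
Insert 838: h=5, slot 5 empty -> index 5.
Table: [-, -, 937, -, -, 838, 754, 23, -, -, 839, 945, 794, -, -, 57, -]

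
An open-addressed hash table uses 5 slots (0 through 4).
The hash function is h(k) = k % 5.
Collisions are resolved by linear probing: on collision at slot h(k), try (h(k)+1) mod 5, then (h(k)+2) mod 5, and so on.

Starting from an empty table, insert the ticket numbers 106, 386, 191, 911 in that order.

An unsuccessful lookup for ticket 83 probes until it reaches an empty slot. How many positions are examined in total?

106: h=1 -> slot 1
386: h=1, probe 1,2 -> slot 2
191: h=1, probe 1,2,3 -> slot 3
911: h=1, probe 1,2,3,4 -> slot 4
Table: [., 106, 386, 191, 911]
Lookup 83: h=3, probe 3,4,0 → slot 0 empty, not found.

3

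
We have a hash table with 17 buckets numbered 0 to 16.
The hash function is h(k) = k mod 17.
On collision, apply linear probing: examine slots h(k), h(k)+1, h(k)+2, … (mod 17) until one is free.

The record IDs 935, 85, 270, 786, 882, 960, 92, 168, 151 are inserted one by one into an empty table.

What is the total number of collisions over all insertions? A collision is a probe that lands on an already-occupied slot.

Insert 935: h=0, slot 0 empty => index 0.
Insert 85: h=0, slot 0 occupied => index 1.
Insert 270: h=15, slot 15 empty => index 15.
Insert 786: h=4, slot 4 empty => index 4.
Insert 882: h=15, slot 15 occupied => index 16.
Insert 960: h=8, slot 8 empty => index 8.
Insert 92: h=7, slot 7 empty => index 7.
Insert 168: h=15, slots 15,16,0,1 occupied => index 2.
Insert 151: h=15, slots 15,16,0,1,2 occupied => index 3.
Table: [935, 85, 168, 151, 786, _, _, 92, 960, _, _, _, _, _, _, 270, 882]

11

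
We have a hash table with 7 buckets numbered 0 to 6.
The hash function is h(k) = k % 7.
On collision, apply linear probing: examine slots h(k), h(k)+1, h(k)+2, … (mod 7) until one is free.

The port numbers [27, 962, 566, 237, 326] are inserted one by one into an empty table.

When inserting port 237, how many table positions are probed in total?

3

Insert 27: h=6, slot 6 empty => index 6.
Insert 962: h=3, slot 3 empty => index 3.
Insert 566: h=6, slot 6 occupied => index 0.
Insert 237: h=6, slots 6,0 occupied => index 1.
Insert 326: h=4, slot 4 empty => index 4.
Table: [566, 237, ., 962, 326, ., 27]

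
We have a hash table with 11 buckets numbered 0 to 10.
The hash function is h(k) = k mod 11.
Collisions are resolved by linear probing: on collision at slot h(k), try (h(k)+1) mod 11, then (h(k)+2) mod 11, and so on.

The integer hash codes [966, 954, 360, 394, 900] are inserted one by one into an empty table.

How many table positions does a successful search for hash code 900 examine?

4

966: h=9 -> slot 9
954: h=8 -> slot 8
360: h=8, probe 8,9,10 -> slot 10
394: h=9, probe 9,10,0 -> slot 0
900: h=9, probe 9,10,0,1 -> slot 1
Table: [394, 900, —, —, —, —, —, —, 954, 966, 360]
Lookup 900: h=9, probe 9,10,0,1 → found at 1.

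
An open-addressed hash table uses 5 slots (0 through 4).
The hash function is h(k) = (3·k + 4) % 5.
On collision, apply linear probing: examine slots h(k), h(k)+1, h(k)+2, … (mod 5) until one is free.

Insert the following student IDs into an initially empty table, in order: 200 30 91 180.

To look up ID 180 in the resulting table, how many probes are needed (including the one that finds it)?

200 hashes to 4; slot 4 is free => place at 4.
30 hashes to 4; 4 taken => place at 0.
91 hashes to 2; slot 2 is free => place at 2.
180 hashes to 4; 4,0 taken => place at 1.
Table: [30, 180, 91, ., 200]
Lookup 180: h=4, probe 4,0,1 → found at 1.

3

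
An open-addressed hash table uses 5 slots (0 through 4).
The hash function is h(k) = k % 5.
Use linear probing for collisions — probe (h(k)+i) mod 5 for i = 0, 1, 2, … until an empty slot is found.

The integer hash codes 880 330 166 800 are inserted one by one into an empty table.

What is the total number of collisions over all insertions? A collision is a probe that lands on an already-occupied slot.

5

880: h=0 → slot 0
330: h=0, probe 0,1 → slot 1
166: h=1, probe 1,2 → slot 2
800: h=0, probe 0,1,2,3 → slot 3
Table: [880, 330, 166, 800, _]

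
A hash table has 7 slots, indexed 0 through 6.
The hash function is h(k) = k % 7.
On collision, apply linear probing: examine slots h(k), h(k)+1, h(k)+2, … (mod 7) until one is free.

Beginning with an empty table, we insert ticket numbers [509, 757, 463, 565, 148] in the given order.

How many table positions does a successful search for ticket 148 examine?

509 hashes to 5; slot 5 is free => place at 5.
757 hashes to 1; slot 1 is free => place at 1.
463 hashes to 1; 1 taken => place at 2.
565 hashes to 5; 5 taken => place at 6.
148 hashes to 1; 1,2 taken => place at 3.
Table: [-, 757, 463, 148, -, 509, 565]
Lookup 148: h=1, probe 1,2,3 → found at 3.

3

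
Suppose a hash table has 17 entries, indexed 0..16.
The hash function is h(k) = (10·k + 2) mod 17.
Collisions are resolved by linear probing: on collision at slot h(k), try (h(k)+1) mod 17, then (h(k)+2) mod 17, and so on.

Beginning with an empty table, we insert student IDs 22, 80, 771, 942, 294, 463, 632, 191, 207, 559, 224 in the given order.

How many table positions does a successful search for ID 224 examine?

8

22 hashes to 1; slot 1 is free → place at 1.
80 hashes to 3; slot 3 is free → place at 3.
771 hashes to 11; slot 11 is free → place at 11.
942 hashes to 4; slot 4 is free → place at 4.
294 hashes to 1; 1 taken → place at 2.
463 hashes to 8; slot 8 is free → place at 8.
632 hashes to 15; slot 15 is free → place at 15.
191 hashes to 8; 8 taken → place at 9.
207 hashes to 15; 15 taken → place at 16.
559 hashes to 16; 16 taken → place at 0.
224 hashes to 15; 15,16,0,1,2,3,4 taken → place at 5.
Table: [559, 22, 294, 80, 942, 224, ., ., 463, 191, ., 771, ., ., ., 632, 207]
Lookup 224: h=15, probe 15,16,0,1,2,3,4,5 → found at 5.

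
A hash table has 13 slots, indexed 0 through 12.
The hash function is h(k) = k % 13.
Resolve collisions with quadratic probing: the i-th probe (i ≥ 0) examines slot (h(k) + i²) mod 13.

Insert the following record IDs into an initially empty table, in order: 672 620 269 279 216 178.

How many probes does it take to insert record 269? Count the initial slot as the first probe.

3

Insert 672: h=9, slot 9 empty => index 9.
Insert 620: h=9, slot 9 occupied => index 10.
Insert 269: h=9, slots 9,10 occupied => index 0.
Insert 279: h=6, slot 6 empty => index 6.
Insert 216: h=8, slot 8 empty => index 8.
Insert 178: h=9, slots 9,10,0 occupied => index 5.
Table: [269, -, -, -, -, 178, 279, -, 216, 672, 620, -, -]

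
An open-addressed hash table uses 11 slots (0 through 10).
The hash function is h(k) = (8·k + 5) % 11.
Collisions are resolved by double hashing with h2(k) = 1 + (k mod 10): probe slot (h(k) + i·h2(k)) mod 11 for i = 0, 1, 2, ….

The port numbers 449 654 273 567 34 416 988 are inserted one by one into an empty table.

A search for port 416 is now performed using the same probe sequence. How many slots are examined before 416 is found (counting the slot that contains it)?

Insert 449: h=0, slot 0 empty -> index 0.
Insert 654: h=1, slot 1 empty -> index 1.
Insert 273: h=0, h2=4, slot 0 occupied -> index 4.
Insert 567: h=9, slot 9 empty -> index 9.
Insert 34: h=2, slot 2 empty -> index 2.
Insert 416: h=0, h2=7, slot 0 occupied -> index 7.
Insert 988: h=0, h2=9, slots 0,9,7 occupied -> index 5.
Table: [449, 654, 34, —, 273, 988, —, 416, —, 567, —]
Lookup 416: h=0, h2=7, probe 0,7 → found at 7.

2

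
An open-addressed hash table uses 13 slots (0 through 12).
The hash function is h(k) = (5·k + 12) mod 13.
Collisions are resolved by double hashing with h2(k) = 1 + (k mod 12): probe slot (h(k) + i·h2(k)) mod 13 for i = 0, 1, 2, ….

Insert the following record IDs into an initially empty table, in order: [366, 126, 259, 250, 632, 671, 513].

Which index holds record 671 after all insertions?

366 hashes to 9; slot 9 is free -> place at 9.
126 hashes to 5; slot 5 is free -> place at 5.
259 hashes to 7; slot 7 is free -> place at 7.
250 hashes to 1; slot 1 is free -> place at 1.
632 hashes to 0; slot 0 is free -> place at 0.
671 hashes to 0, h2=12; 0 taken -> place at 12.
513 hashes to 3; slot 3 is free -> place at 3.
Table: [632, 250, —, 513, —, 126, —, 259, —, 366, —, —, 671]

12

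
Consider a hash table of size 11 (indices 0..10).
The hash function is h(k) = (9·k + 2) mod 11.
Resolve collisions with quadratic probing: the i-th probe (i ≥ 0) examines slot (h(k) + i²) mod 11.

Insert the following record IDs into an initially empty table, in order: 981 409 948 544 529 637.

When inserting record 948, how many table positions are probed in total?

3

981: h=9 -> slot 9
409: h=9, probe 9,10 -> slot 10
948: h=9, probe 9,10,2 -> slot 2
544: h=3 -> slot 3
529: h=0 -> slot 0
637: h=4 -> slot 4
Table: [529, -, 948, 544, 637, -, -, -, -, 981, 409]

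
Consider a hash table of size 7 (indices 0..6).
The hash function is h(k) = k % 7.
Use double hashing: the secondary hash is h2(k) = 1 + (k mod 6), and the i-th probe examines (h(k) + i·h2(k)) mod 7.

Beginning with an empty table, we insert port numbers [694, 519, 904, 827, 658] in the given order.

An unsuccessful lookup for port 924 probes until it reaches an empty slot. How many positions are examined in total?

3

Insert 694: h=1, slot 1 empty -> index 1.
Insert 519: h=1, h2=4, slot 1 occupied -> index 5.
Insert 904: h=1, h2=5, slot 1 occupied -> index 6.
Insert 827: h=1, h2=6, slot 1 occupied -> index 0.
Insert 658: h=0, h2=5, slots 0,5 occupied -> index 3.
Table: [827, 694, ∅, 658, ∅, 519, 904]
Lookup 924: h=0, h2=1, probe 0,1,2 → slot 2 empty, not found.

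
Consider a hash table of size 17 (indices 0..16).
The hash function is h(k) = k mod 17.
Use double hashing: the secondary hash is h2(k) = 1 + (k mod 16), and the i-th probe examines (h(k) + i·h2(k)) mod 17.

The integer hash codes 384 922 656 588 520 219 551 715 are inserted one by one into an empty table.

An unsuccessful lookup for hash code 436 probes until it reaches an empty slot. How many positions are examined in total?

2

Insert 384: h=10, slot 10 empty → index 10.
Insert 922: h=4, slot 4 empty → index 4.
Insert 656: h=10, h2=1, slot 10 occupied → index 11.
Insert 588: h=10, h2=13, slot 10 occupied → index 6.
Insert 520: h=10, h2=9, slot 10 occupied → index 2.
Insert 219: h=15, slot 15 empty → index 15.
Insert 551: h=7, slot 7 empty → index 7.
Insert 715: h=1, slot 1 empty → index 1.
Table: [_, 715, 520, _, 922, _, 588, 551, _, _, 384, 656, _, _, _, 219, _]
Lookup 436: h=11, h2=5, probe 11,16 → slot 16 empty, not found.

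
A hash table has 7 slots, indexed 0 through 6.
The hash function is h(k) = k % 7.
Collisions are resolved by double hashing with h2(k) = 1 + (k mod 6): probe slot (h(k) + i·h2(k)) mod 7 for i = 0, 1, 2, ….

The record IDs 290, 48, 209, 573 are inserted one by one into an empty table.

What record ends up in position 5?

290 hashes to 3; slot 3 is free → place at 3.
48 hashes to 6; slot 6 is free → place at 6.
209 hashes to 6, h2=6; 6 taken → place at 5.
573 hashes to 6, h2=4; 6,3 taken → place at 0.
Table: [573, _, _, 290, _, 209, 48]

209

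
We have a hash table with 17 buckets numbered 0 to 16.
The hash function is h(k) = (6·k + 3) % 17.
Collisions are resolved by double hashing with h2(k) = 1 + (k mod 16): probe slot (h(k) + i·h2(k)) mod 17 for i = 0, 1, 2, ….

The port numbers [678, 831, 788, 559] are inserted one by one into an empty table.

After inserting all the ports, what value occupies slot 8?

678

678 hashes to 8; slot 8 is free → place at 8.
831 hashes to 8, h2=16; 8 taken → place at 7.
788 hashes to 5; slot 5 is free → place at 5.
559 hashes to 8, h2=16; 8,7 taken → place at 6.
Table: [-, -, -, -, -, 788, 559, 831, 678, -, -, -, -, -, -, -, -]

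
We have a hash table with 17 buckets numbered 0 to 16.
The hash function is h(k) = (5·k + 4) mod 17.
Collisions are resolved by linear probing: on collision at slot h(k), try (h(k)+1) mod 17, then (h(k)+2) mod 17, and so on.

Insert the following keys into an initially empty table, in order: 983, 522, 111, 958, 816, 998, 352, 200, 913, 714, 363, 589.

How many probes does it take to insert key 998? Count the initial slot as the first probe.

2

983 hashes to 6; slot 6 is free => place at 6.
522 hashes to 13; slot 13 is free => place at 13.
111 hashes to 15; slot 15 is free => place at 15.
958 hashes to 0; slot 0 is free => place at 0.
816 hashes to 4; slot 4 is free => place at 4.
998 hashes to 13; 13 taken => place at 14.
352 hashes to 13; 13,14,15 taken => place at 16.
200 hashes to 1; slot 1 is free => place at 1.
913 hashes to 13; 13,14,15,16,0,1 taken => place at 2.
714 hashes to 4; 4 taken => place at 5.
363 hashes to 0; 0,1,2 taken => place at 3.
589 hashes to 8; slot 8 is free => place at 8.
Table: [958, 200, 913, 363, 816, 714, 983, ., 589, ., ., ., ., 522, 998, 111, 352]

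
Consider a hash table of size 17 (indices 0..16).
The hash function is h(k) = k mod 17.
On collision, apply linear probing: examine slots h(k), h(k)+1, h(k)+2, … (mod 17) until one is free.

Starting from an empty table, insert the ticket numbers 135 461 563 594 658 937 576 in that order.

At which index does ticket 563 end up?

Insert 135: h=16, slot 16 empty -> index 16.
Insert 461: h=2, slot 2 empty -> index 2.
Insert 563: h=2, slot 2 occupied -> index 3.
Insert 594: h=16, slot 16 occupied -> index 0.
Insert 658: h=12, slot 12 empty -> index 12.
Insert 937: h=2, slots 2,3 occupied -> index 4.
Insert 576: h=15, slot 15 empty -> index 15.
Table: [594, ∅, 461, 563, 937, ∅, ∅, ∅, ∅, ∅, ∅, ∅, 658, ∅, ∅, 576, 135]

3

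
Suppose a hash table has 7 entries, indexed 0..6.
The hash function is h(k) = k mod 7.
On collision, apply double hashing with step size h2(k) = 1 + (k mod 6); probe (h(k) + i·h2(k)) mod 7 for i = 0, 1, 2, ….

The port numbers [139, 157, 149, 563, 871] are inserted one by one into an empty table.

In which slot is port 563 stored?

1

139: h=6 -> slot 6
157: h=3 -> slot 3
149: h=2 -> slot 2
563: h=3, h2=6, probe 3,2,1 -> slot 1
871: h=3, h2=2, probe 3,5 -> slot 5
Table: [_, 563, 149, 157, _, 871, 139]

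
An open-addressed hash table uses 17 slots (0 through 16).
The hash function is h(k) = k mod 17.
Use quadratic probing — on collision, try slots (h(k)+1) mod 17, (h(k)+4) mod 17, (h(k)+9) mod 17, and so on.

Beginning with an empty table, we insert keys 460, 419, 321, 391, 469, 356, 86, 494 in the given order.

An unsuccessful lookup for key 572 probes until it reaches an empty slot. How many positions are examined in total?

460 hashes to 1; slot 1 is free → place at 1.
419 hashes to 11; slot 11 is free → place at 11.
321 hashes to 15; slot 15 is free → place at 15.
391 hashes to 0; slot 0 is free → place at 0.
469 hashes to 10; slot 10 is free → place at 10.
356 hashes to 16; slot 16 is free → place at 16.
86 hashes to 1; 1 taken → place at 2.
494 hashes to 1; 1,2 taken → place at 5.
Table: [391, 460, 86, -, -, 494, -, -, -, -, 469, 419, -, -, -, 321, 356]
Lookup 572: h=11, probe 11,12 → slot 12 empty, not found.

2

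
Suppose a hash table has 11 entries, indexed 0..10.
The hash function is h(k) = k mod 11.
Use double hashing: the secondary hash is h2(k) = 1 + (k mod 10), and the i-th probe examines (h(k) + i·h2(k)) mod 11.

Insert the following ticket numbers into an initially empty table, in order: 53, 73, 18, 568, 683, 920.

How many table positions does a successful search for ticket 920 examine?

53: h=9 → slot 9
73: h=7 → slot 7
18: h=7, h2=9, probe 7,5 → slot 5
568: h=7, h2=9, probe 7,5,3 → slot 3
683: h=1 → slot 1
920: h=7, h2=1, probe 7,8 → slot 8
Table: [_, 683, _, 568, _, 18, _, 73, 920, 53, _]
Lookup 920: h=7, h2=1, probe 7,8 → found at 8.

2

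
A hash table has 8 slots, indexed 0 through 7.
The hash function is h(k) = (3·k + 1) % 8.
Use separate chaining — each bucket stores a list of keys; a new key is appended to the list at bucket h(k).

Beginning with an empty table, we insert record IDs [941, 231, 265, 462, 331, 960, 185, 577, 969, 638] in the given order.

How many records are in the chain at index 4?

Insert 941: h=0, bucket 0 empty -> new chain.
Insert 231: h=6, bucket 6 empty -> new chain.
Insert 265: h=4, bucket 4 empty -> new chain.
Insert 462: h=3, bucket 3 empty -> new chain.
Insert 331: h=2, bucket 2 empty -> new chain.
Insert 960: h=1, bucket 1 empty -> new chain.
Insert 185: h=4, bucket 4 nonempty -> append to chain.
Insert 577: h=4, bucket 4 nonempty -> append to chain.
Insert 969: h=4, bucket 4 nonempty -> append to chain.
Insert 638: h=3, bucket 3 nonempty -> append to chain.
Final buckets:
0: 941
1: 960
2: 331
3: 462 -> 638
4: 265 -> 185 -> 577 -> 969
5: _
6: 231
7: _

4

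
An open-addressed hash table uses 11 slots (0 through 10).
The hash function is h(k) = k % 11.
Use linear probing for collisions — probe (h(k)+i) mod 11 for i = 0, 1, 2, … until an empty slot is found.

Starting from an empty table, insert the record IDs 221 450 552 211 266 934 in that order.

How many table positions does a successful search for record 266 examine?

221 hashes to 1; slot 1 is free → place at 1.
450 hashes to 10; slot 10 is free → place at 10.
552 hashes to 2; slot 2 is free → place at 2.
211 hashes to 2; 2 taken → place at 3.
266 hashes to 2; 2,3 taken → place at 4.
934 hashes to 10; 10 taken → place at 0.
Table: [934, 221, 552, 211, 266, _, _, _, _, _, 450]
Lookup 266: h=2, probe 2,3,4 → found at 4.

3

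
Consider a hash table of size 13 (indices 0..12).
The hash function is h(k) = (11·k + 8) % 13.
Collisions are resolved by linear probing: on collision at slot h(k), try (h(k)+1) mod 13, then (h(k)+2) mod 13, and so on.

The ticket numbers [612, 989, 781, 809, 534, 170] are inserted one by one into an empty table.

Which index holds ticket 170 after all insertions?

612 hashes to 6; slot 6 is free => place at 6.
989 hashes to 6; 6 taken => place at 7.
781 hashes to 6; 6,7 taken => place at 8.
809 hashes to 2; slot 2 is free => place at 2.
534 hashes to 6; 6,7,8 taken => place at 9.
170 hashes to 6; 6,7,8,9 taken => place at 10.
Table: [—, —, 809, —, —, —, 612, 989, 781, 534, 170, —, —]

10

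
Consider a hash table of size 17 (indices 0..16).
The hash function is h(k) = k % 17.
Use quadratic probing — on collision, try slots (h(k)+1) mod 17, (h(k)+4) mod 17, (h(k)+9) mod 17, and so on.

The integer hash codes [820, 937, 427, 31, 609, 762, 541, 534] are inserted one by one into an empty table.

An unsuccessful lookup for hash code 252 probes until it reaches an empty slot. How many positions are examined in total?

5

820: h=4 -> slot 4
937: h=2 -> slot 2
427: h=2, probe 2,3 -> slot 3
31: h=14 -> slot 14
609: h=14, probe 14,15 -> slot 15
762: h=14, probe 14,15,1 -> slot 1
541: h=14, probe 14,15,1,6 -> slot 6
534: h=7 -> slot 7
Table: [-, 762, 937, 427, 820, -, 541, 534, -, -, -, -, -, -, 31, 609, -]
Lookup 252: h=14, probe 14,15,1,6,13 → slot 13 empty, not found.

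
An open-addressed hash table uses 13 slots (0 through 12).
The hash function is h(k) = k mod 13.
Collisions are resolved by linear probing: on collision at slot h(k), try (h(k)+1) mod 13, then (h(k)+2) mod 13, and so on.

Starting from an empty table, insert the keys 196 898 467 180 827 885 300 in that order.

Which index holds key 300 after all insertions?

196 hashes to 1; slot 1 is free → place at 1.
898 hashes to 1; 1 taken → place at 2.
467 hashes to 12; slot 12 is free → place at 12.
180 hashes to 11; slot 11 is free → place at 11.
827 hashes to 8; slot 8 is free → place at 8.
885 hashes to 1; 1,2 taken → place at 3.
300 hashes to 1; 1,2,3 taken → place at 4.
Table: [_, 196, 898, 885, 300, _, _, _, 827, _, _, 180, 467]

4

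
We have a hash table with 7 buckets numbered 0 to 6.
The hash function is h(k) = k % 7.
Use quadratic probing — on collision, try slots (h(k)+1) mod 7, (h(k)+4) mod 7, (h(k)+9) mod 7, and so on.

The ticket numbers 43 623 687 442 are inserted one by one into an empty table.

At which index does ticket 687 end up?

2

Insert 43: h=1, slot 1 empty → index 1.
Insert 623: h=0, slot 0 empty → index 0.
Insert 687: h=1, slot 1 occupied → index 2.
Insert 442: h=1, slots 1,2 occupied → index 5.
Table: [623, 43, 687, ∅, ∅, 442, ∅]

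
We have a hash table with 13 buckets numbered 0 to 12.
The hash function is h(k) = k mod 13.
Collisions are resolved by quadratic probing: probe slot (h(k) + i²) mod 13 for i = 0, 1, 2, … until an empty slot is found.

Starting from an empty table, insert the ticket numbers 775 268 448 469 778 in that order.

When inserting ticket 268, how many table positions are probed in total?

775 hashes to 8; slot 8 is free -> place at 8.
268 hashes to 8; 8 taken -> place at 9.
448 hashes to 6; slot 6 is free -> place at 6.
469 hashes to 1; slot 1 is free -> place at 1.
778 hashes to 11; slot 11 is free -> place at 11.
Table: [—, 469, —, —, —, —, 448, —, 775, 268, —, 778, —]

2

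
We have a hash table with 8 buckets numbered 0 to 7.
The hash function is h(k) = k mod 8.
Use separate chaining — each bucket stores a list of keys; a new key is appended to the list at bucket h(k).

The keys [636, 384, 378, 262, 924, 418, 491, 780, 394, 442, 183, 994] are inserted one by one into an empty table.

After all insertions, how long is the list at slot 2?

636 → bucket 4
384 → bucket 0
378 → bucket 2
262 → bucket 6
924 → bucket 4 (collision)
418 → bucket 2 (collision)
491 → bucket 3
780 → bucket 4 (collision)
394 → bucket 2 (collision)
442 → bucket 2 (collision)
183 → bucket 7
994 → bucket 2 (collision)
Final buckets:
0: 384
1: ∅
2: 378 -> 418 -> 394 -> 442 -> 994
3: 491
4: 636 -> 924 -> 780
5: ∅
6: 262
7: 183

5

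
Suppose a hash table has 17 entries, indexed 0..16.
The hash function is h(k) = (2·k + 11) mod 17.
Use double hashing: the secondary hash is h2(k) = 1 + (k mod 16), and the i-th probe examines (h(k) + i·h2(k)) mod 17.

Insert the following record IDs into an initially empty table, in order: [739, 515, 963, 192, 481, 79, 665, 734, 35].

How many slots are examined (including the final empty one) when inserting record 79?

2

Insert 739: h=10, slot 10 empty → index 10.
Insert 515: h=4, slot 4 empty → index 4.
Insert 963: h=16, slot 16 empty → index 16.
Insert 192: h=4, h2=1, slot 4 occupied → index 5.
Insert 481: h=4, h2=2, slot 4 occupied → index 6.
Insert 79: h=16, h2=16, slot 16 occupied → index 15.
Insert 665: h=15, h2=10, slot 15 occupied → index 8.
Insert 734: h=0, slot 0 empty → index 0.
Insert 35: h=13, slot 13 empty → index 13.
Table: [734, —, —, —, 515, 192, 481, —, 665, —, 739, —, —, 35, —, 79, 963]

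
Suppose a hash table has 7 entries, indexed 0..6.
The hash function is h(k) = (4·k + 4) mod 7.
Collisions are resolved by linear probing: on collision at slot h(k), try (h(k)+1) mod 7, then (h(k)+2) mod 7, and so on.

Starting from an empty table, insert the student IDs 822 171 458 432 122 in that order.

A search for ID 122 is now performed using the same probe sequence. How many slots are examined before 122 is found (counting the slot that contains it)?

Insert 822: h=2, slot 2 empty → index 2.
Insert 171: h=2, slot 2 occupied → index 3.
Insert 458: h=2, slots 2,3 occupied → index 4.
Insert 432: h=3, slots 3,4 occupied → index 5.
Insert 122: h=2, slots 2,3,4,5 occupied → index 6.
Table: [., ., 822, 171, 458, 432, 122]
Lookup 122: h=2, probe 2,3,4,5,6 → found at 6.

5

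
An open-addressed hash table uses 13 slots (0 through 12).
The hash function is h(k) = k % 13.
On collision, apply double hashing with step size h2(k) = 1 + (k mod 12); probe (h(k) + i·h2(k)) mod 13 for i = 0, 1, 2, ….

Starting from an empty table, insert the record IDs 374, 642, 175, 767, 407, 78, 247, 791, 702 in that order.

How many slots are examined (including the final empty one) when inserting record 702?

374 hashes to 10; slot 10 is free → place at 10.
642 hashes to 5; slot 5 is free → place at 5.
175 hashes to 6; slot 6 is free → place at 6.
767 hashes to 0; slot 0 is free → place at 0.
407 hashes to 4; slot 4 is free → place at 4.
78 hashes to 0, h2=7; 0 taken → place at 7.
247 hashes to 0, h2=8; 0 taken → place at 8.
791 hashes to 11; slot 11 is free → place at 11.
702 hashes to 0, h2=7; 0,7 taken → place at 1.
Table: [767, 702, ∅, ∅, 407, 642, 175, 78, 247, ∅, 374, 791, ∅]

3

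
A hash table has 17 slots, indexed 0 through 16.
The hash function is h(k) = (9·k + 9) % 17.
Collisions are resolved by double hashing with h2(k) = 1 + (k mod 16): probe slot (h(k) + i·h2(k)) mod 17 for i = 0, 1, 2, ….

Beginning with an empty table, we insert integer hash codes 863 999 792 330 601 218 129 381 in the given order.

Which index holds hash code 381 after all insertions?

9

Insert 863: h=7, slot 7 empty => index 7.
Insert 999: h=7, h2=8, slot 7 occupied => index 15.
Insert 792: h=14, slot 14 empty => index 14.
Insert 330: h=4, slot 4 empty => index 4.
Insert 601: h=12, slot 12 empty => index 12.
Insert 218: h=16, slot 16 empty => index 16.
Insert 129: h=14, h2=2, slots 14,16 occupied => index 1.
Insert 381: h=4, h2=14, slots 4,1,15,12 occupied => index 9.
Table: [., 129, ., ., 330, ., ., 863, ., 381, ., ., 601, ., 792, 999, 218]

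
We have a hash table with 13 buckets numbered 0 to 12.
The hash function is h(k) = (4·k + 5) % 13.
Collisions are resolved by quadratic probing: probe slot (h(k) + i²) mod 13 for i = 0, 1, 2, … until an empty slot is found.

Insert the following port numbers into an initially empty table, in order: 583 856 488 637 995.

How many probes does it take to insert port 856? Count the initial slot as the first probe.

2

583: h=10 => slot 10
856: h=10, probe 10,11 => slot 11
488: h=7 => slot 7
637: h=5 => slot 5
995: h=7, probe 7,8 => slot 8
Table: [-, -, -, -, -, 637, -, 488, 995, -, 583, 856, -]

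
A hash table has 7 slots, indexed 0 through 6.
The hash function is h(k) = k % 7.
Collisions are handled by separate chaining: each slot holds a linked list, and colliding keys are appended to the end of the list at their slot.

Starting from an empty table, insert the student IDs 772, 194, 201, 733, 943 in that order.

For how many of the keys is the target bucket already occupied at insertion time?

3

772 → bucket 2
194 → bucket 5
201 → bucket 5 (collision)
733 → bucket 5 (collision)
943 → bucket 5 (collision)
Final buckets:
0: -
1: -
2: 772
3: -
4: -
5: 194 -> 201 -> 733 -> 943
6: -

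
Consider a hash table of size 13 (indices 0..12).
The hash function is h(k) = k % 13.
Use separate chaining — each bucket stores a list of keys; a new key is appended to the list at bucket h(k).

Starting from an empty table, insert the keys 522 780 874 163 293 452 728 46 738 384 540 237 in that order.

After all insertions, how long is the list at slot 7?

Insert 522: h=2, bucket 2 empty -> new chain.
Insert 780: h=0, bucket 0 empty -> new chain.
Insert 874: h=3, bucket 3 empty -> new chain.
Insert 163: h=7, bucket 7 empty -> new chain.
Insert 293: h=7, bucket 7 nonempty -> append to chain.
Insert 452: h=10, bucket 10 empty -> new chain.
Insert 728: h=0, bucket 0 nonempty -> append to chain.
Insert 46: h=7, bucket 7 nonempty -> append to chain.
Insert 738: h=10, bucket 10 nonempty -> append to chain.
Insert 384: h=7, bucket 7 nonempty -> append to chain.
Insert 540: h=7, bucket 7 nonempty -> append to chain.
Insert 237: h=3, bucket 3 nonempty -> append to chain.
Final buckets:
0: 780 -> 728
1: -
2: 522
3: 874 -> 237
4: -
5: -
6: -
7: 163 -> 293 -> 46 -> 384 -> 540
8: -
9: -
10: 452 -> 738
11: -
12: -

5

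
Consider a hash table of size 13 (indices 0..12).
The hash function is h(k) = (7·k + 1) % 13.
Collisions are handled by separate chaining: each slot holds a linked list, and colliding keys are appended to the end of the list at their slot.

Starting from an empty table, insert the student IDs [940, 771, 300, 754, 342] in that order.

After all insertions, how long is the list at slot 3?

3

Insert 940: h=3, bucket 3 empty → new chain.
Insert 771: h=3, bucket 3 nonempty → append to chain.
Insert 300: h=8, bucket 8 empty → new chain.
Insert 754: h=1, bucket 1 empty → new chain.
Insert 342: h=3, bucket 3 nonempty → append to chain.
Final buckets:
0: —
1: 754
2: —
3: 940 -> 771 -> 342
4: —
5: —
6: —
7: —
8: 300
9: —
10: —
11: —
12: —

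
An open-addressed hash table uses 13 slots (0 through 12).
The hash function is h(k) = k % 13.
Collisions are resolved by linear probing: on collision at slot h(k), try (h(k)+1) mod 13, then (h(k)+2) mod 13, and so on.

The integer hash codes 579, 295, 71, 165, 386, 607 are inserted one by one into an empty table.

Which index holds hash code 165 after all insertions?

579: h=7 -> slot 7
295: h=9 -> slot 9
71: h=6 -> slot 6
165: h=9, probe 9,10 -> slot 10
386: h=9, probe 9,10,11 -> slot 11
607: h=9, probe 9,10,11,12 -> slot 12
Table: [∅, ∅, ∅, ∅, ∅, ∅, 71, 579, ∅, 295, 165, 386, 607]

10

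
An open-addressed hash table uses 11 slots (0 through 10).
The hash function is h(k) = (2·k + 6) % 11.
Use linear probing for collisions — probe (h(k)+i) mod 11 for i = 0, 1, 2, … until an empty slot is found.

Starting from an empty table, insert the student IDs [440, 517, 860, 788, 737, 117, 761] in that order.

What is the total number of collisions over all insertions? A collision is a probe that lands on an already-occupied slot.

7

Insert 440: h=6, slot 6 empty -> index 6.
Insert 517: h=6, slot 6 occupied -> index 7.
Insert 860: h=10, slot 10 empty -> index 10.
Insert 788: h=9, slot 9 empty -> index 9.
Insert 737: h=6, slots 6,7 occupied -> index 8.
Insert 117: h=9, slots 9,10 occupied -> index 0.
Insert 761: h=10, slots 10,0 occupied -> index 1.
Table: [117, 761, ∅, ∅, ∅, ∅, 440, 517, 737, 788, 860]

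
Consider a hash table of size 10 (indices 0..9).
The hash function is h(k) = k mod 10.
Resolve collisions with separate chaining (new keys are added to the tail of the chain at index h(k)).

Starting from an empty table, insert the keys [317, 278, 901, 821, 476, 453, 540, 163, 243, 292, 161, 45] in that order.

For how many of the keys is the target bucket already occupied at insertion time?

317 -> bucket 7
278 -> bucket 8
901 -> bucket 1
821 -> bucket 1 (collision)
476 -> bucket 6
453 -> bucket 3
540 -> bucket 0
163 -> bucket 3 (collision)
243 -> bucket 3 (collision)
292 -> bucket 2
161 -> bucket 1 (collision)
45 -> bucket 5
Final buckets:
0: 540
1: 901 -> 821 -> 161
2: 292
3: 453 -> 163 -> 243
4: ∅
5: 45
6: 476
7: 317
8: 278
9: ∅

4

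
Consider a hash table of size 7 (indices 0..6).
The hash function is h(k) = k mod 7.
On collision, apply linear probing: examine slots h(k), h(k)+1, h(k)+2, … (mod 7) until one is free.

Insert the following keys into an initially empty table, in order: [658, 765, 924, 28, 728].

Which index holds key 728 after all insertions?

658 hashes to 0; slot 0 is free => place at 0.
765 hashes to 2; slot 2 is free => place at 2.
924 hashes to 0; 0 taken => place at 1.
28 hashes to 0; 0,1,2 taken => place at 3.
728 hashes to 0; 0,1,2,3 taken => place at 4.
Table: [658, 924, 765, 28, 728, _, _]

4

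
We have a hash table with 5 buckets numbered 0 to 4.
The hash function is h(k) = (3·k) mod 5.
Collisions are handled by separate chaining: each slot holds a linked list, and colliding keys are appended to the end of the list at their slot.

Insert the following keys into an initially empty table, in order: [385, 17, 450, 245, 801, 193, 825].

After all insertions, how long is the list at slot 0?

Insert 385: h=0, bucket 0 empty → new chain.
Insert 17: h=1, bucket 1 empty → new chain.
Insert 450: h=0, bucket 0 nonempty → append to chain.
Insert 245: h=0, bucket 0 nonempty → append to chain.
Insert 801: h=3, bucket 3 empty → new chain.
Insert 193: h=4, bucket 4 empty → new chain.
Insert 825: h=0, bucket 0 nonempty → append to chain.
Final buckets:
0: 385 -> 450 -> 245 -> 825
1: 17
2: -
3: 801
4: 193

4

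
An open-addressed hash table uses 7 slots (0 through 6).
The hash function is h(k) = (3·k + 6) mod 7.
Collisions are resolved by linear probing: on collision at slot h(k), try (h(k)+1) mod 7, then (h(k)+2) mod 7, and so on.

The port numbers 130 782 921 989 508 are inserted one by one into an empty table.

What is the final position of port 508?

1

Insert 130: h=4, slot 4 empty → index 4.
Insert 782: h=0, slot 0 empty → index 0.
Insert 921: h=4, slot 4 occupied → index 5.
Insert 989: h=5, slot 5 occupied → index 6.
Insert 508: h=4, slots 4,5,6,0 occupied → index 1.
Table: [782, 508, ∅, ∅, 130, 921, 989]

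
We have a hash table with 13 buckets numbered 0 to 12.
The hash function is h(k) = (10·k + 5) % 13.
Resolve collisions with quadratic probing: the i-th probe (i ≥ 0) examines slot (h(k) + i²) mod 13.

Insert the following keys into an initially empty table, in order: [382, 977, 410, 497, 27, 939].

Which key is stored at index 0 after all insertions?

939

382 hashes to 3; slot 3 is free → place at 3.
977 hashes to 12; slot 12 is free → place at 12.
410 hashes to 10; slot 10 is free → place at 10.
497 hashes to 9; slot 9 is free → place at 9.
27 hashes to 2; slot 2 is free → place at 2.
939 hashes to 9; 9,10 taken → place at 0.
Table: [939, -, 27, 382, -, -, -, -, -, 497, 410, -, 977]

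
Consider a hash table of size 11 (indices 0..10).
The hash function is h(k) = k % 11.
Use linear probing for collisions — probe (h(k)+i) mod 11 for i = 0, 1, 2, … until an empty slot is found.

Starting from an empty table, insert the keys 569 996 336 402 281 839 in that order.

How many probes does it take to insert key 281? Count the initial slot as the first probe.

5

569 hashes to 8; slot 8 is free → place at 8.
996 hashes to 6; slot 6 is free → place at 6.
336 hashes to 6; 6 taken → place at 7.
402 hashes to 6; 6,7,8 taken → place at 9.
281 hashes to 6; 6,7,8,9 taken → place at 10.
839 hashes to 3; slot 3 is free → place at 3.
Table: [—, —, —, 839, —, —, 996, 336, 569, 402, 281]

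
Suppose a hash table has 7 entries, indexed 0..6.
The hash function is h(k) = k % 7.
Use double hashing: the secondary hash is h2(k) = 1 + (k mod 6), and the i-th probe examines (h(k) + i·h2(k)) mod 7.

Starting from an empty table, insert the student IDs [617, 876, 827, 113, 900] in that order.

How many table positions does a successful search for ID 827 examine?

617 hashes to 1; slot 1 is free → place at 1.
876 hashes to 1, h2=1; 1 taken → place at 2.
827 hashes to 1, h2=6; 1 taken → place at 0.
113 hashes to 1, h2=6; 1,0 taken → place at 6.
900 hashes to 4; slot 4 is free → place at 4.
Table: [827, 617, 876, -, 900, -, 113]
Lookup 827: h=1, h2=6, probe 1,0 → found at 0.

2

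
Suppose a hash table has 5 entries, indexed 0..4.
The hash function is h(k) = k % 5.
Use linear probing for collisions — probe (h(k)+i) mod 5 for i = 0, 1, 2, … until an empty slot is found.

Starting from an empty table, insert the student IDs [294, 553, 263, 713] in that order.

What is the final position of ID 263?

Insert 294: h=4, slot 4 empty -> index 4.
Insert 553: h=3, slot 3 empty -> index 3.
Insert 263: h=3, slots 3,4 occupied -> index 0.
Insert 713: h=3, slots 3,4,0 occupied -> index 1.
Table: [263, 713, ., 553, 294]

0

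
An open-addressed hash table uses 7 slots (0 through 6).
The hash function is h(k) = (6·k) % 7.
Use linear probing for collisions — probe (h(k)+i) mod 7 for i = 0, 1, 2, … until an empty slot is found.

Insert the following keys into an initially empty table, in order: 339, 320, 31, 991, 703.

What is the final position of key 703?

6

339: h=4 → slot 4
320: h=2 → slot 2
31: h=4, probe 4,5 → slot 5
991: h=3 → slot 3
703: h=4, probe 4,5,6 → slot 6
Table: [_, _, 320, 991, 339, 31, 703]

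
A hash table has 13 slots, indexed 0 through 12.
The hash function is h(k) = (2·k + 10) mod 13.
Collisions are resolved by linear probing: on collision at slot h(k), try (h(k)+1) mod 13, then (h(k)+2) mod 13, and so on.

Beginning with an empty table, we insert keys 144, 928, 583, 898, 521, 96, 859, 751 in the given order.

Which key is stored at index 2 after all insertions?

144: h=12 -> slot 12
928: h=7 -> slot 7
583: h=6 -> slot 6
898: h=12, probe 12,0 -> slot 0
521: h=12, probe 12,0,1 -> slot 1
96: h=7, probe 7,8 -> slot 8
859: h=12, probe 12,0,1,2 -> slot 2
751: h=4 -> slot 4
Table: [898, 521, 859, —, 751, —, 583, 928, 96, —, —, —, 144]

859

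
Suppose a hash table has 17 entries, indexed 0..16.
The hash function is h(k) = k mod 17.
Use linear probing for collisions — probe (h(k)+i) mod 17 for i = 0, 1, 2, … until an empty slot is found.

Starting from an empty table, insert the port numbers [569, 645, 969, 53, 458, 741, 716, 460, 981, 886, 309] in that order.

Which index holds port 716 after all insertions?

3

Insert 569: h=8, slot 8 empty → index 8.
Insert 645: h=16, slot 16 empty → index 16.
Insert 969: h=0, slot 0 empty → index 0.
Insert 53: h=2, slot 2 empty → index 2.
Insert 458: h=16, slots 16,0 occupied → index 1.
Insert 741: h=10, slot 10 empty → index 10.
Insert 716: h=2, slot 2 occupied → index 3.
Insert 460: h=1, slots 1,2,3 occupied → index 4.
Insert 981: h=12, slot 12 empty → index 12.
Insert 886: h=2, slots 2,3,4 occupied → index 5.
Insert 309: h=3, slots 3,4,5 occupied → index 6.
Table: [969, 458, 53, 716, 460, 886, 309, ., 569, ., 741, ., 981, ., ., ., 645]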